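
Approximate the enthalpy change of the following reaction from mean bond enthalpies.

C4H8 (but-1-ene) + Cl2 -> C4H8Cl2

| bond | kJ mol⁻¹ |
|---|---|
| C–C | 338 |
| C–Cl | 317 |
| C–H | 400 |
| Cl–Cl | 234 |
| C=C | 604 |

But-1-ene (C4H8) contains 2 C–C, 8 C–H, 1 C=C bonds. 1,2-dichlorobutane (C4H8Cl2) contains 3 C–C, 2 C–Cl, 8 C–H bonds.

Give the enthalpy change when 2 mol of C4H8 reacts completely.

Bonds broken (reactants):
  C–C: 2 × 338 = 676
  C–H: 8 × 400 = 3200
  C=C: 1 × 604 = 604
  Cl–Cl: 1 × 234 = 234
  Σ(broken) = 4714 kJ
Bonds formed (products):
  C–C: 3 × 338 = 1014
  C–Cl: 2 × 317 = 634
  C–H: 8 × 400 = 3200
  Σ(formed) = 4848 kJ
ΔH = Σ(broken) − Σ(formed) = 4714 − 4848 = −134 kJ
For 2× the reaction as written: 2 × (−134) = −268 kJ

ΔH = −268 kJ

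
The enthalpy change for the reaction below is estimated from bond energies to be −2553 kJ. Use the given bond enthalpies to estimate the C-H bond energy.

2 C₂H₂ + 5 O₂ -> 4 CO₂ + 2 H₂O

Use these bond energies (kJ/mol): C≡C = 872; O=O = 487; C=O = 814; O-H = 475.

Let D be the C-H bond energy.
Σ(broken) = 2×872 + 4×D + 5×487 = 4179 + 4D
Σ(formed) = 8×814 + 4×475 = 8412
ΔH = Σ(broken) − Σ(formed) = (4179 + 4D) − (8412) = −4233 + 4D
Setting this equal to −2553 kJ gives 4D = 1680, so D = 420 kJ/mol.

D(C-H) ≈ 420 kJ/mol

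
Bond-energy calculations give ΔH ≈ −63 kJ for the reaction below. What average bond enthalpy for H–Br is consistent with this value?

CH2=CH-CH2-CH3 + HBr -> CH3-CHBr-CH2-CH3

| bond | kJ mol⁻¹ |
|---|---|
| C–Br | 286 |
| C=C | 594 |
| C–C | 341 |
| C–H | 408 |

D(H–Br) ≈ 378 kJ/mol

Let D be the H–Br bond energy.
Σ(broken) = 2×341 + 8×408 + 1×594 + 1×D = 4540 + D
Σ(formed) = 1×286 + 3×341 + 9×408 = 4981
ΔH = Σ(broken) − Σ(formed) = (4540 + D) − (4981) = −441 + D
Setting this equal to −63 kJ gives D = 378 kJ/mol.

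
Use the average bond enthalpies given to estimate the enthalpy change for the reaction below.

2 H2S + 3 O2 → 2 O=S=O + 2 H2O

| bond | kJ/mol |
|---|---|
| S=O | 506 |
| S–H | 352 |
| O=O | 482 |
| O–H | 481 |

ΔH ≈ −1094 kJ

Bonds broken (reactants):
  O=O: 3 × 482 = 1446
  S–H: 4 × 352 = 1408
  Σ(broken) = 2854 kJ
Bonds formed (products):
  O–H: 4 × 481 = 1924
  S=O: 4 × 506 = 2024
  Σ(formed) = 3948 kJ
ΔH = Σ(broken) − Σ(formed) = 2854 − 3948 = −1094 kJ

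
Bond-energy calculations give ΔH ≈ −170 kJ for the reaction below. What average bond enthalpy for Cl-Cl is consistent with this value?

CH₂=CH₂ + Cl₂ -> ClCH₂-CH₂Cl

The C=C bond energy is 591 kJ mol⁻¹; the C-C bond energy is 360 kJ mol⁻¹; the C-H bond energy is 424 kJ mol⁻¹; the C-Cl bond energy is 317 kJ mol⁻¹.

D(Cl-Cl) ≈ 233 kJ/mol

Let D be the Cl-Cl bond energy.
Σ(broken) = 4×424 + 1×591 + 1×D = 2287 + D
Σ(formed) = 1×360 + 2×317 + 4×424 = 2690
ΔH = Σ(broken) − Σ(formed) = (2287 + D) − (2690) = −403 + D
Setting this equal to −170 kJ gives D = 233 kJ/mol.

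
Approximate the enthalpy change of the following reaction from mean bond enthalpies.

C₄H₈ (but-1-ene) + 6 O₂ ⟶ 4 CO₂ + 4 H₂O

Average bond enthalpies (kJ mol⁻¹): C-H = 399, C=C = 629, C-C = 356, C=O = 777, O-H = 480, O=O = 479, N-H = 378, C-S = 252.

Bonds broken (reactants):
  C-C: 2 × 356 = 712
  C-H: 8 × 399 = 3192
  C=C: 1 × 629 = 629
  O=O: 6 × 479 = 2874
  Σ(broken) = 7407 kJ
Bonds formed (products):
  C=O: 8 × 777 = 6216
  O-H: 8 × 480 = 3840
  Σ(formed) = 10056 kJ
ΔH = Σ(broken) − Σ(formed) = 7407 − 10056 = −2649 kJ

ΔH ≈ −2649 kJ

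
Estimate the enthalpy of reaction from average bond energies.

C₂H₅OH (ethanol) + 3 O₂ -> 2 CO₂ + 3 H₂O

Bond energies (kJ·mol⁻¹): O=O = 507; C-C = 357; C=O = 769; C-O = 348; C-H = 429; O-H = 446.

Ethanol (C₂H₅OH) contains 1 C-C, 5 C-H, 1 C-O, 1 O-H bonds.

Bonds broken (reactants):
  C-C: 1 × 357 = 357
  C-H: 5 × 429 = 2145
  C-O: 1 × 348 = 348
  O-H: 1 × 446 = 446
  O=O: 3 × 507 = 1521
  Σ(broken) = 4817 kJ
Bonds formed (products):
  C=O: 4 × 769 = 3076
  O-H: 6 × 446 = 2676
  Σ(formed) = 5752 kJ
ΔH = Σ(broken) − Σ(formed) = 4817 − 5752 = −935 kJ

ΔH ≈ −935 kJ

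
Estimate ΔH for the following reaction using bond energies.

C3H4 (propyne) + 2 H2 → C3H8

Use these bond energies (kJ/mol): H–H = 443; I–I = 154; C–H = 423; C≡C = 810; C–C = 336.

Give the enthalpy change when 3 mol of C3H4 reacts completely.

Bonds broken (reactants):
  C≡C: 1 × 810 = 810
  C–C: 1 × 336 = 336
  C–H: 4 × 423 = 1692
  H–H: 2 × 443 = 886
  Σ(broken) = 3724 kJ
Bonds formed (products):
  C–C: 2 × 336 = 672
  C–H: 8 × 423 = 3384
  Σ(formed) = 4056 kJ
ΔH = Σ(broken) − Σ(formed) = 3724 − 4056 = −332 kJ
For 3× the reaction as written: 3 × (−332) = −996 kJ

ΔH = −996 kJ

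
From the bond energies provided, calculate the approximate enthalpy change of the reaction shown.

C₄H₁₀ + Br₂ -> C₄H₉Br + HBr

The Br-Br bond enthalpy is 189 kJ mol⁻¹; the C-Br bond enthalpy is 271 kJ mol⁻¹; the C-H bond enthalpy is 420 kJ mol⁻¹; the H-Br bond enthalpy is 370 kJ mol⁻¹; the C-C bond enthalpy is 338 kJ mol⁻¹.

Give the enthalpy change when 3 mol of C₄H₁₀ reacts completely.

Bonds broken (reactants):
  Br-Br: 1 × 189 = 189
  C-C: 3 × 338 = 1014
  C-H: 10 × 420 = 4200
  Σ(broken) = 5403 kJ
Bonds formed (products):
  C-Br: 1 × 271 = 271
  C-C: 3 × 338 = 1014
  C-H: 9 × 420 = 3780
  H-Br: 1 × 370 = 370
  Σ(formed) = 5435 kJ
ΔH = Σ(broken) − Σ(formed) = 5403 − 5435 = −32 kJ
For 3× the reaction as written: 3 × (−32) = −96 kJ

ΔH = −96 kJ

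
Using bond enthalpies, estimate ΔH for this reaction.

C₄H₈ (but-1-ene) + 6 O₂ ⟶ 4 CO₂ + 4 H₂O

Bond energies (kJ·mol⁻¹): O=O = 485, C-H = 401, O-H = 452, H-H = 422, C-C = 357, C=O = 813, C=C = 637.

ΔH ≈ −2651 kJ

Bonds broken (reactants):
  C-C: 2 × 357 = 714
  C-H: 8 × 401 = 3208
  C=C: 1 × 637 = 637
  O=O: 6 × 485 = 2910
  Σ(broken) = 7469 kJ
Bonds formed (products):
  C=O: 8 × 813 = 6504
  O-H: 8 × 452 = 3616
  Σ(formed) = 10120 kJ
ΔH = Σ(broken) − Σ(formed) = 7469 − 10120 = −2651 kJ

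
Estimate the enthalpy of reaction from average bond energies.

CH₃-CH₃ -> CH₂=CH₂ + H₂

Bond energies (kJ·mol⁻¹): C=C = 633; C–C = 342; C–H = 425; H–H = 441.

Bonds broken (reactants):
  C–C: 1 × 342 = 342
  C–H: 6 × 425 = 2550
  Σ(broken) = 2892 kJ
Bonds formed (products):
  C–H: 4 × 425 = 1700
  C=C: 1 × 633 = 633
  H–H: 1 × 441 = 441
  Σ(formed) = 2774 kJ
ΔH = Σ(broken) − Σ(formed) = 2892 − 2774 = +118 kJ

ΔH ≈ +118 kJ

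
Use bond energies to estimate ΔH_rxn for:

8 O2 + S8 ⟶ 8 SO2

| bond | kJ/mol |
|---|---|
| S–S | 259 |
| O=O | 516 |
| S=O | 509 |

Bonds broken (reactants):
  O=O: 8 × 516 = 4128
  S–S: 8 × 259 = 2072
  Σ(broken) = 6200 kJ
Bonds formed (products):
  S=O: 16 × 509 = 8144
  Σ(formed) = 8144 kJ
ΔH = Σ(broken) − Σ(formed) = 6200 − 8144 = −1944 kJ

ΔH ≈ −1944 kJ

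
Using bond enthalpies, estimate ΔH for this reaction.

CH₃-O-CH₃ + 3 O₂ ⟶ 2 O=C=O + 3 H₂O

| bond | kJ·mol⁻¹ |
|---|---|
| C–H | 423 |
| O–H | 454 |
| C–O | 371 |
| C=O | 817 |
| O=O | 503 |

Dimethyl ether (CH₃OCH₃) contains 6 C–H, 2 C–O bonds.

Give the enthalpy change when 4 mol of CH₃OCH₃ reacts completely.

Bonds broken (reactants):
  C–H: 6 × 423 = 2538
  C–O: 2 × 371 = 742
  O=O: 3 × 503 = 1509
  Σ(broken) = 4789 kJ
Bonds formed (products):
  C=O: 4 × 817 = 3268
  O–H: 6 × 454 = 2724
  Σ(formed) = 5992 kJ
ΔH = Σ(broken) − Σ(formed) = 4789 − 5992 = −1203 kJ
For 4× the reaction as written: 4 × (−1203) = −4812 kJ

ΔH = −4812 kJ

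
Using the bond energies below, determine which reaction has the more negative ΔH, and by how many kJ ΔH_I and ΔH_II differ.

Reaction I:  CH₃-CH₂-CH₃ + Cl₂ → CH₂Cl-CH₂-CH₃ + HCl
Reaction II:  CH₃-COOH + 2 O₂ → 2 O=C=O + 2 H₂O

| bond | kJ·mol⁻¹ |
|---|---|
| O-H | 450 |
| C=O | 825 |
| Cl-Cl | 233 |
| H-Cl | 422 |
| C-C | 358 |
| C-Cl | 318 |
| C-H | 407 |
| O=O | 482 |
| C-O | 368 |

Reaction II, by 814 kJ

Reaction I:
  Bonds broken (reactants):
    C-C: 2 × 358 = 716
    C-H: 8 × 407 = 3256
    Cl-Cl: 1 × 233 = 233
    Σ(broken) = 4205 kJ
  Bonds formed (products):
    C-C: 2 × 358 = 716
    C-Cl: 1 × 318 = 318
    C-H: 7 × 407 = 2849
    H-Cl: 1 × 422 = 422
    Σ(formed) = 4305 kJ
  ΔH_I = 4205 − 4305 = −100 kJ
Reaction II:
  Bonds broken (reactants):
    C-C: 1 × 358 = 358
    C-H: 3 × 407 = 1221
    C-O: 1 × 368 = 368
    C=O: 1 × 825 = 825
    O-H: 1 × 450 = 450
    O=O: 2 × 482 = 964
    Σ(broken) = 4186 kJ
  Bonds formed (products):
    C=O: 4 × 825 = 3300
    O-H: 4 × 450 = 1800
    Σ(formed) = 5100 kJ
  ΔH_II = 4186 − 5100 = −914 kJ
ΔH_I − ΔH_II = +814 kJ, so reaction II has the more negative ΔH; |ΔH_I − ΔH_II| = 814 kJ.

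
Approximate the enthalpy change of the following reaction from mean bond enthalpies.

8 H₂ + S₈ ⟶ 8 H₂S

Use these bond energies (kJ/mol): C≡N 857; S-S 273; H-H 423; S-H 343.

Bonds broken (reactants):
  H-H: 8 × 423 = 3384
  S-S: 8 × 273 = 2184
  Σ(broken) = 5568 kJ
Bonds formed (products):
  S-H: 16 × 343 = 5488
  Σ(formed) = 5488 kJ
ΔH = Σ(broken) − Σ(formed) = 5568 − 5488 = +80 kJ

ΔH ≈ +80 kJ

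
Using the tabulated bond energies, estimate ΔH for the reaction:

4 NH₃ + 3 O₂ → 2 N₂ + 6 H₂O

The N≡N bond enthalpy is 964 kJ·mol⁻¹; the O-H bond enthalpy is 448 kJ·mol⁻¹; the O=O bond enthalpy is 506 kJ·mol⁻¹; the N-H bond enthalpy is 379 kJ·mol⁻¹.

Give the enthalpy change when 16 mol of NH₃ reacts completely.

ΔH = −4952 kJ

Bonds broken (reactants):
  N-H: 12 × 379 = 4548
  O=O: 3 × 506 = 1518
  Σ(broken) = 6066 kJ
Bonds formed (products):
  N≡N: 2 × 964 = 1928
  O-H: 12 × 448 = 5376
  Σ(formed) = 7304 kJ
ΔH = Σ(broken) − Σ(formed) = 6066 − 7304 = −1238 kJ
For 4× the reaction as written: 4 × (−1238) = −4952 kJ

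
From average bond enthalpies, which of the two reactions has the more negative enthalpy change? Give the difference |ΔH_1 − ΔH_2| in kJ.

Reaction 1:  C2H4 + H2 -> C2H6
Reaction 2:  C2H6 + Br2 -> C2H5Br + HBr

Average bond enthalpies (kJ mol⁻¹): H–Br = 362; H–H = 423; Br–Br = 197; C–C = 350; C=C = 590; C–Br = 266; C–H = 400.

Reaction 1:
  Bonds broken (reactants):
    C–H: 4 × 400 = 1600
    C=C: 1 × 590 = 590
    H–H: 1 × 423 = 423
    Σ(broken) = 2613 kJ
  Bonds formed (products):
    C–C: 1 × 350 = 350
    C–H: 6 × 400 = 2400
    Σ(formed) = 2750 kJ
  ΔH_1 = 2613 − 2750 = −137 kJ
Reaction 2:
  Bonds broken (reactants):
    Br–Br: 1 × 197 = 197
    C–C: 1 × 350 = 350
    C–H: 6 × 400 = 2400
    Σ(broken) = 2947 kJ
  Bonds formed (products):
    C–Br: 1 × 266 = 266
    C–C: 1 × 350 = 350
    C–H: 5 × 400 = 2000
    H–Br: 1 × 362 = 362
    Σ(formed) = 2978 kJ
  ΔH_2 = 2947 − 2978 = −31 kJ
ΔH_1 − ΔH_2 = −106 kJ, so reaction 1 has the more negative ΔH; |ΔH_1 − ΔH_2| = 106 kJ.

Reaction 1, by 106 kJ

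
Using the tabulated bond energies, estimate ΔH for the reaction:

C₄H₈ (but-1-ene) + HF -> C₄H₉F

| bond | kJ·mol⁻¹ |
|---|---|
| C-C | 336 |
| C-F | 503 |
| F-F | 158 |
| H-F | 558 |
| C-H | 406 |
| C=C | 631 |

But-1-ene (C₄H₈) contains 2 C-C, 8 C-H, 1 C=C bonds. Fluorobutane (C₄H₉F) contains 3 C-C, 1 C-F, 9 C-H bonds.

Bonds broken (reactants):
  C-C: 2 × 336 = 672
  C-H: 8 × 406 = 3248
  C=C: 1 × 631 = 631
  H-F: 1 × 558 = 558
  Σ(broken) = 5109 kJ
Bonds formed (products):
  C-C: 3 × 336 = 1008
  C-F: 1 × 503 = 503
  C-H: 9 × 406 = 3654
  Σ(formed) = 5165 kJ
ΔH = Σ(broken) − Σ(formed) = 5109 − 5165 = −56 kJ

ΔH ≈ −56 kJ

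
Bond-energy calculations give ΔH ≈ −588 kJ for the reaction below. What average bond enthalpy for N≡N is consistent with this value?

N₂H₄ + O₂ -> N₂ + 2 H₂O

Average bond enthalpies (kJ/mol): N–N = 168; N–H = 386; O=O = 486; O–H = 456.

D(N≡N) ≈ 962 kJ/mol

Let D be the N≡N bond energy.
Σ(broken) = 4×386 + 1×168 + 1×486 = 2198
Σ(formed) = 1×D + 4×456 = 1824 + D
ΔH = Σ(broken) − Σ(formed) = (2198) − (1824 + D) = +374 − D
Setting this equal to −588 kJ gives D = 962 kJ/mol.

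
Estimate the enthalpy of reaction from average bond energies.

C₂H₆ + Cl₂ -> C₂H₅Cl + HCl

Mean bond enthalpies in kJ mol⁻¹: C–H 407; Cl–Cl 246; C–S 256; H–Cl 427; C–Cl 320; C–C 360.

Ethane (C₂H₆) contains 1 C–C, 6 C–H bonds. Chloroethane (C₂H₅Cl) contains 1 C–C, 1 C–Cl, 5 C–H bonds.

Bonds broken (reactants):
  C–C: 1 × 360 = 360
  C–H: 6 × 407 = 2442
  Cl–Cl: 1 × 246 = 246
  Σ(broken) = 3048 kJ
Bonds formed (products):
  C–C: 1 × 360 = 360
  C–Cl: 1 × 320 = 320
  C–H: 5 × 407 = 2035
  H–Cl: 1 × 427 = 427
  Σ(formed) = 3142 kJ
ΔH = Σ(broken) − Σ(formed) = 3048 − 3142 = −94 kJ

ΔH ≈ −94 kJ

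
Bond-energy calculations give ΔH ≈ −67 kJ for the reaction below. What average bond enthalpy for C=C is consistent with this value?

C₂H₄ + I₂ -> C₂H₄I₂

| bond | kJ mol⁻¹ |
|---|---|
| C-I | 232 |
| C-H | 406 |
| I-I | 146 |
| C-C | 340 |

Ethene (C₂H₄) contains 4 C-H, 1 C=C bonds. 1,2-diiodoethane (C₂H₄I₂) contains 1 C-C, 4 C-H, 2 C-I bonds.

Let D be the C=C bond energy.
Σ(broken) = 4×406 + 1×D + 1×146 = 1770 + D
Σ(formed) = 1×340 + 4×406 + 2×232 = 2428
ΔH = Σ(broken) − Σ(formed) = (1770 + D) − (2428) = −658 + D
Setting this equal to −67 kJ gives D = 591 kJ/mol.

D(C=C) ≈ 591 kJ/mol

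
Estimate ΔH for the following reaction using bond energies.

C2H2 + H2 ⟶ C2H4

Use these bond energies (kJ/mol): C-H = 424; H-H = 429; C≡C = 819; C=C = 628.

Bonds broken (reactants):
  C≡C: 1 × 819 = 819
  C-H: 2 × 424 = 848
  H-H: 1 × 429 = 429
  Σ(broken) = 2096 kJ
Bonds formed (products):
  C-H: 4 × 424 = 1696
  C=C: 1 × 628 = 628
  Σ(formed) = 2324 kJ
ΔH = Σ(broken) − Σ(formed) = 2096 − 2324 = −228 kJ

ΔH ≈ −228 kJ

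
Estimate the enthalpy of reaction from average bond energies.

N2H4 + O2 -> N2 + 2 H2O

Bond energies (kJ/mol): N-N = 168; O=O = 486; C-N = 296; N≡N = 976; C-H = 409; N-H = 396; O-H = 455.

Bonds broken (reactants):
  N-H: 4 × 396 = 1584
  N-N: 1 × 168 = 168
  O=O: 1 × 486 = 486
  Σ(broken) = 2238 kJ
Bonds formed (products):
  N≡N: 1 × 976 = 976
  O-H: 4 × 455 = 1820
  Σ(formed) = 2796 kJ
ΔH = Σ(broken) − Σ(formed) = 2238 − 2796 = −558 kJ

ΔH ≈ −558 kJ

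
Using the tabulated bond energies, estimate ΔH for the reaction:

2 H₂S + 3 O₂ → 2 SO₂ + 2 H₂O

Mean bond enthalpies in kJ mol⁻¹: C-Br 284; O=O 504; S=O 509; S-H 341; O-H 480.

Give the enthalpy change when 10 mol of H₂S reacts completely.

ΔH = −5400 kJ

Bonds broken (reactants):
  O=O: 3 × 504 = 1512
  S-H: 4 × 341 = 1364
  Σ(broken) = 2876 kJ
Bonds formed (products):
  O-H: 4 × 480 = 1920
  S=O: 4 × 509 = 2036
  Σ(formed) = 3956 kJ
ΔH = Σ(broken) − Σ(formed) = 2876 − 3956 = −1080 kJ
For 5× the reaction as written: 5 × (−1080) = −5400 kJ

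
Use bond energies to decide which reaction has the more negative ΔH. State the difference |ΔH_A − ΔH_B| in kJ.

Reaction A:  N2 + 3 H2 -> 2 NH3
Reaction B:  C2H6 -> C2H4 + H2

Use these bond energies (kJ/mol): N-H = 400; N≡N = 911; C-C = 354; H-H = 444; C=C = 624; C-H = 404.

Reaction A:
  Bonds broken (reactants):
    H-H: 3 × 444 = 1332
    N≡N: 1 × 911 = 911
    Σ(broken) = 2243 kJ
  Bonds formed (products):
    N-H: 6 × 400 = 2400
    Σ(formed) = 2400 kJ
  ΔH_A = 2243 − 2400 = −157 kJ
Reaction B:
  Bonds broken (reactants):
    C-C: 1 × 354 = 354
    C-H: 6 × 404 = 2424
    Σ(broken) = 2778 kJ
  Bonds formed (products):
    C-H: 4 × 404 = 1616
    C=C: 1 × 624 = 624
    H-H: 1 × 444 = 444
    Σ(formed) = 2684 kJ
  ΔH_B = 2778 − 2684 = +94 kJ
ΔH_A − ΔH_B = −251 kJ, so reaction A has the more negative ΔH; |ΔH_A − ΔH_B| = 251 kJ.

Reaction A, by 251 kJ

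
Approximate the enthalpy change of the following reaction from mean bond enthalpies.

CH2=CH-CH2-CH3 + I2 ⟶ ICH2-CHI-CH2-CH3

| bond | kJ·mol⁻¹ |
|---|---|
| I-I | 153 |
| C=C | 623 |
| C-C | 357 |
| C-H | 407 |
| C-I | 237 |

ΔH ≈ −55 kJ

Bonds broken (reactants):
  C-C: 2 × 357 = 714
  C-H: 8 × 407 = 3256
  C=C: 1 × 623 = 623
  I-I: 1 × 153 = 153
  Σ(broken) = 4746 kJ
Bonds formed (products):
  C-C: 3 × 357 = 1071
  C-H: 8 × 407 = 3256
  C-I: 2 × 237 = 474
  Σ(formed) = 4801 kJ
ΔH = Σ(broken) − Σ(formed) = 4746 − 4801 = −55 kJ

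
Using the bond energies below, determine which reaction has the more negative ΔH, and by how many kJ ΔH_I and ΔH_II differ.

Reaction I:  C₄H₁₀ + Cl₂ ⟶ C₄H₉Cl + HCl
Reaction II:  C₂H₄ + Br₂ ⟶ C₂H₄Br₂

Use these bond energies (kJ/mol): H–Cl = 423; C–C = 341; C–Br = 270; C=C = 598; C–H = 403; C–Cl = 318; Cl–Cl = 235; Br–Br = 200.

Reaction I, by 20 kJ

Reaction I:
  Bonds broken (reactants):
    C–C: 3 × 341 = 1023
    C–H: 10 × 403 = 4030
    Cl–Cl: 1 × 235 = 235
    Σ(broken) = 5288 kJ
  Bonds formed (products):
    C–C: 3 × 341 = 1023
    C–Cl: 1 × 318 = 318
    C–H: 9 × 403 = 3627
    H–Cl: 1 × 423 = 423
    Σ(formed) = 5391 kJ
  ΔH_I = 5288 − 5391 = −103 kJ
Reaction II:
  Bonds broken (reactants):
    Br–Br: 1 × 200 = 200
    C–H: 4 × 403 = 1612
    C=C: 1 × 598 = 598
    Σ(broken) = 2410 kJ
  Bonds formed (products):
    C–Br: 2 × 270 = 540
    C–C: 1 × 341 = 341
    C–H: 4 × 403 = 1612
    Σ(formed) = 2493 kJ
  ΔH_II = 2410 − 2493 = −83 kJ
ΔH_I − ΔH_II = −20 kJ, so reaction I has the more negative ΔH; |ΔH_I − ΔH_II| = 20 kJ.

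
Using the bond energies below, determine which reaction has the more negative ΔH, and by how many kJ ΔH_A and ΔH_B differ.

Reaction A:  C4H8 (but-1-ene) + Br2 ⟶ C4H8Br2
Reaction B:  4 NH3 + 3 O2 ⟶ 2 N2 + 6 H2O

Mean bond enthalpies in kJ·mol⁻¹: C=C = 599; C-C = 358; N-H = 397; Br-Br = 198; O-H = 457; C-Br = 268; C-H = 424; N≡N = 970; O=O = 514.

Reaction B, by 1021 kJ

Reaction A:
  Bonds broken (reactants):
    Br-Br: 1 × 198 = 198
    C-C: 2 × 358 = 716
    C-H: 8 × 424 = 3392
    C=C: 1 × 599 = 599
    Σ(broken) = 4905 kJ
  Bonds formed (products):
    C-Br: 2 × 268 = 536
    C-C: 3 × 358 = 1074
    C-H: 8 × 424 = 3392
    Σ(formed) = 5002 kJ
  ΔH_A = 4905 − 5002 = −97 kJ
Reaction B:
  Bonds broken (reactants):
    N-H: 12 × 397 = 4764
    O=O: 3 × 514 = 1542
    Σ(broken) = 6306 kJ
  Bonds formed (products):
    N≡N: 2 × 970 = 1940
    O-H: 12 × 457 = 5484
    Σ(formed) = 7424 kJ
  ΔH_B = 6306 − 7424 = −1118 kJ
ΔH_A − ΔH_B = +1021 kJ, so reaction B has the more negative ΔH; |ΔH_A − ΔH_B| = 1021 kJ.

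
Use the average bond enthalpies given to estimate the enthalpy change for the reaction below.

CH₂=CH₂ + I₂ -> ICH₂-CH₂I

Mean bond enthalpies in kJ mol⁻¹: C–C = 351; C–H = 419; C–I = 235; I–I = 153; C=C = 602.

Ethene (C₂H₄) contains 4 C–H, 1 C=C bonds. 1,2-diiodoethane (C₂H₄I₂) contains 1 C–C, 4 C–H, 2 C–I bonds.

ΔH ≈ −66 kJ

Bonds broken (reactants):
  C–H: 4 × 419 = 1676
  C=C: 1 × 602 = 602
  I–I: 1 × 153 = 153
  Σ(broken) = 2431 kJ
Bonds formed (products):
  C–C: 1 × 351 = 351
  C–H: 4 × 419 = 1676
  C–I: 2 × 235 = 470
  Σ(formed) = 2497 kJ
ΔH = Σ(broken) − Σ(formed) = 2431 − 2497 = −66 kJ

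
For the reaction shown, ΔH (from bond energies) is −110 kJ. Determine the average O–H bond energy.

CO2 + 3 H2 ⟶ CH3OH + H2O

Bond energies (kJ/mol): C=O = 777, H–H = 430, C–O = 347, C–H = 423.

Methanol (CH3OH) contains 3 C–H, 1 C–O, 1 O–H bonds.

D(O–H) ≈ 446 kJ/mol

Let D be the O–H bond energy.
Σ(broken) = 2×777 + 3×430 = 2844
Σ(formed) = 3×423 + 1×347 + 3×D = 1616 + 3D
ΔH = Σ(broken) − Σ(formed) = (2844) − (1616 + 3D) = +1228 − 3D
Setting this equal to −110 kJ gives 3D = 1338, so D = 446 kJ/mol.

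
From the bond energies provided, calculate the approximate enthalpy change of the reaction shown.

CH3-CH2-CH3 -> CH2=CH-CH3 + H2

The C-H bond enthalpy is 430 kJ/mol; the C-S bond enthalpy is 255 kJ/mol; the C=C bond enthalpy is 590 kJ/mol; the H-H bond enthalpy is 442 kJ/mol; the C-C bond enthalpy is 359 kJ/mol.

ΔH ≈ +187 kJ

Bonds broken (reactants):
  C-C: 2 × 359 = 718
  C-H: 8 × 430 = 3440
  Σ(broken) = 4158 kJ
Bonds formed (products):
  C-C: 1 × 359 = 359
  C-H: 6 × 430 = 2580
  C=C: 1 × 590 = 590
  H-H: 1 × 442 = 442
  Σ(formed) = 3971 kJ
ΔH = Σ(broken) − Σ(formed) = 4158 − 3971 = +187 kJ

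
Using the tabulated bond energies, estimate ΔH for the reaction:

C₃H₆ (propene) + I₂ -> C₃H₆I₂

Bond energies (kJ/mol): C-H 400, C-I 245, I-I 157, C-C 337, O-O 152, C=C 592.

ΔH ≈ −78 kJ

Bonds broken (reactants):
  C-C: 1 × 337 = 337
  C-H: 6 × 400 = 2400
  C=C: 1 × 592 = 592
  I-I: 1 × 157 = 157
  Σ(broken) = 3486 kJ
Bonds formed (products):
  C-C: 2 × 337 = 674
  C-H: 6 × 400 = 2400
  C-I: 2 × 245 = 490
  Σ(formed) = 3564 kJ
ΔH = Σ(broken) − Σ(formed) = 3486 − 3564 = −78 kJ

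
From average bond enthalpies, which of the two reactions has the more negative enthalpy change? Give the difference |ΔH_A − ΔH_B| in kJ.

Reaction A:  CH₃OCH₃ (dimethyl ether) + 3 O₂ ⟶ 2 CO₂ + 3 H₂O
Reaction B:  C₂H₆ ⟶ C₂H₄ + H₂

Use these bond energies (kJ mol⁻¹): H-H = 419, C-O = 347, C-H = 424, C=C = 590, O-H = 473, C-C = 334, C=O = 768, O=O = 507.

Reaction A, by 1324 kJ

Reaction A:
  Bonds broken (reactants):
    C-H: 6 × 424 = 2544
    C-O: 2 × 347 = 694
    O=O: 3 × 507 = 1521
    Σ(broken) = 4759 kJ
  Bonds formed (products):
    C=O: 4 × 768 = 3072
    O-H: 6 × 473 = 2838
    Σ(formed) = 5910 kJ
  ΔH_A = 4759 − 5910 = −1151 kJ
Reaction B:
  Bonds broken (reactants):
    C-C: 1 × 334 = 334
    C-H: 6 × 424 = 2544
    Σ(broken) = 2878 kJ
  Bonds formed (products):
    C-H: 4 × 424 = 1696
    C=C: 1 × 590 = 590
    H-H: 1 × 419 = 419
    Σ(formed) = 2705 kJ
  ΔH_B = 2878 − 2705 = +173 kJ
ΔH_A − ΔH_B = −1324 kJ, so reaction A has the more negative ΔH; |ΔH_A − ΔH_B| = 1324 kJ.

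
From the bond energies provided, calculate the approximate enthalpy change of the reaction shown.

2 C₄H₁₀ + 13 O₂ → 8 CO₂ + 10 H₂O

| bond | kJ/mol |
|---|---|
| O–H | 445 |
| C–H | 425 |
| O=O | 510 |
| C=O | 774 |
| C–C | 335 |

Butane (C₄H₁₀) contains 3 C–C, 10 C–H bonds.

ΔH ≈ −4144 kJ

Bonds broken (reactants):
  C–C: 6 × 335 = 2010
  C–H: 20 × 425 = 8500
  O=O: 13 × 510 = 6630
  Σ(broken) = 17140 kJ
Bonds formed (products):
  C=O: 16 × 774 = 12384
  O–H: 20 × 445 = 8900
  Σ(formed) = 21284 kJ
ΔH = Σ(broken) − Σ(formed) = 17140 − 21284 = −4144 kJ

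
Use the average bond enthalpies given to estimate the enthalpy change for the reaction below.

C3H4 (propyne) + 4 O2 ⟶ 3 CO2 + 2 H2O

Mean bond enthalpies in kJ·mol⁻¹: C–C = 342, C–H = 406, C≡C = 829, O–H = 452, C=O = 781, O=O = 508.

Bonds broken (reactants):
  C≡C: 1 × 829 = 829
  C–C: 1 × 342 = 342
  C–H: 4 × 406 = 1624
  O=O: 4 × 508 = 2032
  Σ(broken) = 4827 kJ
Bonds formed (products):
  C=O: 6 × 781 = 4686
  O–H: 4 × 452 = 1808
  Σ(formed) = 6494 kJ
ΔH = Σ(broken) − Σ(formed) = 4827 − 6494 = −1667 kJ

ΔH ≈ −1667 kJ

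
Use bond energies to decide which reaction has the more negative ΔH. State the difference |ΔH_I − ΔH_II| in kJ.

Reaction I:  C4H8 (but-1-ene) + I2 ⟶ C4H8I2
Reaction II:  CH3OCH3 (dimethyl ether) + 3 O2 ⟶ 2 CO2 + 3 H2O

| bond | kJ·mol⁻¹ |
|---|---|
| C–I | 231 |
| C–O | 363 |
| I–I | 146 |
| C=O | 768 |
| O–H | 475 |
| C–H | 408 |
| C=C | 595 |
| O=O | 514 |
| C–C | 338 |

Reaction I:
  Bonds broken (reactants):
    C–C: 2 × 338 = 676
    C–H: 8 × 408 = 3264
    C=C: 1 × 595 = 595
    I–I: 1 × 146 = 146
    Σ(broken) = 4681 kJ
  Bonds formed (products):
    C–C: 3 × 338 = 1014
    C–H: 8 × 408 = 3264
    C–I: 2 × 231 = 462
    Σ(formed) = 4740 kJ
  ΔH_I = 4681 − 4740 = −59 kJ
Reaction II:
  Bonds broken (reactants):
    C–H: 6 × 408 = 2448
    C–O: 2 × 363 = 726
    O=O: 3 × 514 = 1542
    Σ(broken) = 4716 kJ
  Bonds formed (products):
    C=O: 4 × 768 = 3072
    O–H: 6 × 475 = 2850
    Σ(formed) = 5922 kJ
  ΔH_II = 4716 − 5922 = −1206 kJ
ΔH_I − ΔH_II = +1147 kJ, so reaction II has the more negative ΔH; |ΔH_I − ΔH_II| = 1147 kJ.

Reaction II, by 1147 kJ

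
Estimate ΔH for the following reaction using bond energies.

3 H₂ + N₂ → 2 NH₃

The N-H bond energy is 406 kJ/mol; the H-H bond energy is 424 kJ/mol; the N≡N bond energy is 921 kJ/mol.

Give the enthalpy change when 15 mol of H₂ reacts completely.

ΔH = −1215 kJ

Bonds broken (reactants):
  H-H: 3 × 424 = 1272
  N≡N: 1 × 921 = 921
  Σ(broken) = 2193 kJ
Bonds formed (products):
  N-H: 6 × 406 = 2436
  Σ(formed) = 2436 kJ
ΔH = Σ(broken) − Σ(formed) = 2193 − 2436 = −243 kJ
For 5× the reaction as written: 5 × (−243) = −1215 kJ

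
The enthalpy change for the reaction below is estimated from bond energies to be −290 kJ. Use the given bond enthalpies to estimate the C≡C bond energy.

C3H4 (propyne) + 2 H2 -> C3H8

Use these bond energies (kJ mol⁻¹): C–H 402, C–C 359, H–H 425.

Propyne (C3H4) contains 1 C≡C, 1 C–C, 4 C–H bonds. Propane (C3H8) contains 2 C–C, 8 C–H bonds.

D(C≡C) ≈ 827 kJ/mol

Let D be the C≡C bond energy.
Σ(broken) = 1×D + 1×359 + 4×402 + 2×425 = 2817 + D
Σ(formed) = 2×359 + 8×402 = 3934
ΔH = Σ(broken) − Σ(formed) = (2817 + D) − (3934) = −1117 + D
Setting this equal to −290 kJ gives D = 827 kJ/mol.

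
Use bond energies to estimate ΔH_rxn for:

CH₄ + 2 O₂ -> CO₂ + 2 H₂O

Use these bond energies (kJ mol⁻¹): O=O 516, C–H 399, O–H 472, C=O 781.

Bonds broken (reactants):
  C–H: 4 × 399 = 1596
  O=O: 2 × 516 = 1032
  Σ(broken) = 2628 kJ
Bonds formed (products):
  C=O: 2 × 781 = 1562
  O–H: 4 × 472 = 1888
  Σ(formed) = 3450 kJ
ΔH = Σ(broken) − Σ(formed) = 2628 − 3450 = −822 kJ

ΔH ≈ −822 kJ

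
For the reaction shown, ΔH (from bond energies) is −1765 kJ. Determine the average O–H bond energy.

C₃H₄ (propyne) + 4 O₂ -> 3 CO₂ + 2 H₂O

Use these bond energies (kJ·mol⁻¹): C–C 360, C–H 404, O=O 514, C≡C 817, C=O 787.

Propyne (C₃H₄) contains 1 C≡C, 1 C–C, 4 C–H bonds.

D(O–H) ≈ 473 kJ/mol

Let D be the O–H bond energy.
Σ(broken) = 1×817 + 1×360 + 4×404 + 4×514 = 4849
Σ(formed) = 6×787 + 4×D = 4722 + 4D
ΔH = Σ(broken) − Σ(formed) = (4849) − (4722 + 4D) = +127 − 4D
Setting this equal to −1765 kJ gives 4D = 1892, so D = 473 kJ/mol.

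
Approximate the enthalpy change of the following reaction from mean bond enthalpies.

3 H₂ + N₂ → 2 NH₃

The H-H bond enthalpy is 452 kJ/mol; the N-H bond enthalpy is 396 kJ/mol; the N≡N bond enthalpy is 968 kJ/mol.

Bonds broken (reactants):
  H-H: 3 × 452 = 1356
  N≡N: 1 × 968 = 968
  Σ(broken) = 2324 kJ
Bonds formed (products):
  N-H: 6 × 396 = 2376
  Σ(formed) = 2376 kJ
ΔH = Σ(broken) − Σ(formed) = 2324 − 2376 = −52 kJ

ΔH ≈ −52 kJ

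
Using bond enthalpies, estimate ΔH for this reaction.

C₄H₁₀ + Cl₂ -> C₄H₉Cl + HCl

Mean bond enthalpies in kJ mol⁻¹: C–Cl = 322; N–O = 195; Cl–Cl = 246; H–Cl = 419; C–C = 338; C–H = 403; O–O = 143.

Bonds broken (reactants):
  C–C: 3 × 338 = 1014
  C–H: 10 × 403 = 4030
  Cl–Cl: 1 × 246 = 246
  Σ(broken) = 5290 kJ
Bonds formed (products):
  C–C: 3 × 338 = 1014
  C–Cl: 1 × 322 = 322
  C–H: 9 × 403 = 3627
  H–Cl: 1 × 419 = 419
  Σ(formed) = 5382 kJ
ΔH = Σ(broken) − Σ(formed) = 5290 − 5382 = −92 kJ

ΔH ≈ −92 kJ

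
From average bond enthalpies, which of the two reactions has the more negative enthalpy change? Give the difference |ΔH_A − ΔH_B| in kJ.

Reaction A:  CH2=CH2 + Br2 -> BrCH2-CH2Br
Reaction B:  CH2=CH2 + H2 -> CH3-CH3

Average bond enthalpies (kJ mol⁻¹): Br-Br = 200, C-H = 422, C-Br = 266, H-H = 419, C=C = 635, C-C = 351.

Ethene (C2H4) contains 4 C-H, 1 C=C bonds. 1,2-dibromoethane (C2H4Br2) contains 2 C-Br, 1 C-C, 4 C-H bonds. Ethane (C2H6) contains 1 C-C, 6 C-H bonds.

Reaction A:
  Bonds broken (reactants):
    Br-Br: 1 × 200 = 200
    C-H: 4 × 422 = 1688
    C=C: 1 × 635 = 635
    Σ(broken) = 2523 kJ
  Bonds formed (products):
    C-Br: 2 × 266 = 532
    C-C: 1 × 351 = 351
    C-H: 4 × 422 = 1688
    Σ(formed) = 2571 kJ
  ΔH_A = 2523 − 2571 = −48 kJ
Reaction B:
  Bonds broken (reactants):
    C-H: 4 × 422 = 1688
    C=C: 1 × 635 = 635
    H-H: 1 × 419 = 419
    Σ(broken) = 2742 kJ
  Bonds formed (products):
    C-C: 1 × 351 = 351
    C-H: 6 × 422 = 2532
    Σ(formed) = 2883 kJ
  ΔH_B = 2742 − 2883 = −141 kJ
ΔH_A − ΔH_B = +93 kJ, so reaction B has the more negative ΔH; |ΔH_A − ΔH_B| = 93 kJ.

Reaction B, by 93 kJ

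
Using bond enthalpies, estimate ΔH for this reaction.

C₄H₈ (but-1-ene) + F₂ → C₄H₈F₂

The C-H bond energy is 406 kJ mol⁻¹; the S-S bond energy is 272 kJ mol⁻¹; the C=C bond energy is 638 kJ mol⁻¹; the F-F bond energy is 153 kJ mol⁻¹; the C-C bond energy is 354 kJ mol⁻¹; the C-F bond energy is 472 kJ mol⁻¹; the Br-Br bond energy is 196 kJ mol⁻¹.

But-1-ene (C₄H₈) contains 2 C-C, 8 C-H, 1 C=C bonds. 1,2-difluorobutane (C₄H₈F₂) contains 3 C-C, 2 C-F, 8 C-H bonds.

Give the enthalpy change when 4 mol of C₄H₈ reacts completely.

ΔH = −2028 kJ

Bonds broken (reactants):
  C-C: 2 × 354 = 708
  C-H: 8 × 406 = 3248
  C=C: 1 × 638 = 638
  F-F: 1 × 153 = 153
  Σ(broken) = 4747 kJ
Bonds formed (products):
  C-C: 3 × 354 = 1062
  C-F: 2 × 472 = 944
  C-H: 8 × 406 = 3248
  Σ(formed) = 5254 kJ
ΔH = Σ(broken) − Σ(formed) = 4747 − 5254 = −507 kJ
For 4× the reaction as written: 4 × (−507) = −2028 kJ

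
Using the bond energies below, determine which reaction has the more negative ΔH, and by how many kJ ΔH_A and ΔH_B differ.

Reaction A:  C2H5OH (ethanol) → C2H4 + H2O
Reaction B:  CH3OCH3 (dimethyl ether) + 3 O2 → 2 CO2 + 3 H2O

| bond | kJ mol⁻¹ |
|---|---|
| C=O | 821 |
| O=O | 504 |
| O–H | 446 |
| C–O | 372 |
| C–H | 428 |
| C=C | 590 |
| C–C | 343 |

Reaction B, by 1243 kJ

Reaction A:
  Bonds broken (reactants):
    C–C: 1 × 343 = 343
    C–H: 5 × 428 = 2140
    C–O: 1 × 372 = 372
    O–H: 1 × 446 = 446
    Σ(broken) = 3301 kJ
  Bonds formed (products):
    C–H: 4 × 428 = 1712
    C=C: 1 × 590 = 590
    O–H: 2 × 446 = 892
    Σ(formed) = 3194 kJ
  ΔH_A = 3301 − 3194 = +107 kJ
Reaction B:
  Bonds broken (reactants):
    C–H: 6 × 428 = 2568
    C–O: 2 × 372 = 744
    O=O: 3 × 504 = 1512
    Σ(broken) = 4824 kJ
  Bonds formed (products):
    C=O: 4 × 821 = 3284
    O–H: 6 × 446 = 2676
    Σ(formed) = 5960 kJ
  ΔH_B = 4824 − 5960 = −1136 kJ
ΔH_A − ΔH_B = +1243 kJ, so reaction B has the more negative ΔH; |ΔH_A − ΔH_B| = 1243 kJ.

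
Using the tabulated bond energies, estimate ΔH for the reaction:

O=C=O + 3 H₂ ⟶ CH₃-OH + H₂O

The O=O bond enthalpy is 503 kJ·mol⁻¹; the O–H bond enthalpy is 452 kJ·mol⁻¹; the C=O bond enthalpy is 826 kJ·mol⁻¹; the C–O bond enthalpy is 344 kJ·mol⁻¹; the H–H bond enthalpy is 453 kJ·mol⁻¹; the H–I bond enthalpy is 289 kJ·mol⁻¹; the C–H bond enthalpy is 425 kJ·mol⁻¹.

ΔH ≈ +36 kJ

Bonds broken (reactants):
  C=O: 2 × 826 = 1652
  H–H: 3 × 453 = 1359
  Σ(broken) = 3011 kJ
Bonds formed (products):
  C–H: 3 × 425 = 1275
  C–O: 1 × 344 = 344
  O–H: 3 × 452 = 1356
  Σ(formed) = 2975 kJ
ΔH = Σ(broken) − Σ(formed) = 3011 − 2975 = +36 kJ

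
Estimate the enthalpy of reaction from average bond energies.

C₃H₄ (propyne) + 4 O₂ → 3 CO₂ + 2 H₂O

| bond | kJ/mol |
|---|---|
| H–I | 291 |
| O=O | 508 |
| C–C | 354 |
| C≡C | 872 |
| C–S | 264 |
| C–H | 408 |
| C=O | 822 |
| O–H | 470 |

ΔH ≈ −1922 kJ

Bonds broken (reactants):
  C≡C: 1 × 872 = 872
  C–C: 1 × 354 = 354
  C–H: 4 × 408 = 1632
  O=O: 4 × 508 = 2032
  Σ(broken) = 4890 kJ
Bonds formed (products):
  C=O: 6 × 822 = 4932
  O–H: 4 × 470 = 1880
  Σ(formed) = 6812 kJ
ΔH = Σ(broken) − Σ(formed) = 4890 − 6812 = −1922 kJ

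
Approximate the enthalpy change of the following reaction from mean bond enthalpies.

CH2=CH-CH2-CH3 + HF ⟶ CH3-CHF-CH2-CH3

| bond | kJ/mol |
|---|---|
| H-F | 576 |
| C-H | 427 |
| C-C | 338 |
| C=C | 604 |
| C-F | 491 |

ΔH ≈ −76 kJ

Bonds broken (reactants):
  C-C: 2 × 338 = 676
  C-H: 8 × 427 = 3416
  C=C: 1 × 604 = 604
  H-F: 1 × 576 = 576
  Σ(broken) = 5272 kJ
Bonds formed (products):
  C-C: 3 × 338 = 1014
  C-F: 1 × 491 = 491
  C-H: 9 × 427 = 3843
  Σ(formed) = 5348 kJ
ΔH = Σ(broken) − Σ(formed) = 5272 − 5348 = −76 kJ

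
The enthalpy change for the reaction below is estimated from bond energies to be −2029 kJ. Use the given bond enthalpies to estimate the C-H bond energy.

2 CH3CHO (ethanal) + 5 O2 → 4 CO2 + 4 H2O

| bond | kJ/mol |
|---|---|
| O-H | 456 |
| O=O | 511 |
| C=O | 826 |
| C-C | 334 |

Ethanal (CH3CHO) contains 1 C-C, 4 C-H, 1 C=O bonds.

Let D be the C-H bond energy.
Σ(broken) = 2×334 + 8×D + 2×826 + 5×511 = 4875 + 8D
Σ(formed) = 8×826 + 8×456 = 10256
ΔH = Σ(broken) − Σ(formed) = (4875 + 8D) − (10256) = −5381 + 8D
Setting this equal to −2029 kJ gives 8D = 3352, so D = 419 kJ/mol.

D(C-H) ≈ 419 kJ/mol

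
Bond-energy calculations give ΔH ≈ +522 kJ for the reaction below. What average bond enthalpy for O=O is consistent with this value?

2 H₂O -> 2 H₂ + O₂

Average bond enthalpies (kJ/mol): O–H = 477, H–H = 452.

D(O=O) ≈ 482 kJ/mol

Let D be the O=O bond energy.
Σ(broken) = 4×477 = 1908
Σ(formed) = 2×452 + 1×D = 904 + D
ΔH = Σ(broken) − Σ(formed) = (1908) − (904 + D) = +1004 − D
Setting this equal to +522 kJ gives D = 482 kJ/mol.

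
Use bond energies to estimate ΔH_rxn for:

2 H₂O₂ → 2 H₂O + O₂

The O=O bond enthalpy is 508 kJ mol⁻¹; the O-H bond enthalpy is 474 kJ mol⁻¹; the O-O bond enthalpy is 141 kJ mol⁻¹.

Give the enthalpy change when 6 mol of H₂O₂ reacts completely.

ΔH = −678 kJ

Bonds broken (reactants):
  O-H: 4 × 474 = 1896
  O-O: 2 × 141 = 282
  Σ(broken) = 2178 kJ
Bonds formed (products):
  O-H: 4 × 474 = 1896
  O=O: 1 × 508 = 508
  Σ(formed) = 2404 kJ
ΔH = Σ(broken) − Σ(formed) = 2178 − 2404 = −226 kJ
For 3× the reaction as written: 3 × (−226) = −678 kJ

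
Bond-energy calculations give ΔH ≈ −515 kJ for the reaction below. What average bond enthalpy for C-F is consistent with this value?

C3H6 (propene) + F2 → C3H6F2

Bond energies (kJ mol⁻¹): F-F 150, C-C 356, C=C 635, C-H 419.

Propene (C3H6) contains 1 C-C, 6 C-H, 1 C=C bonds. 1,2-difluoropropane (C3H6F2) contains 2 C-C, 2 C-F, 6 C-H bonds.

D(C-F) ≈ 472 kJ/mol

Let D be the C-F bond energy.
Σ(broken) = 1×356 + 6×419 + 1×635 + 1×150 = 3655
Σ(formed) = 2×356 + 2×D + 6×419 = 3226 + 2D
ΔH = Σ(broken) − Σ(formed) = (3655) − (3226 + 2D) = +429 − 2D
Setting this equal to −515 kJ gives 2D = 944, so D = 472 kJ/mol.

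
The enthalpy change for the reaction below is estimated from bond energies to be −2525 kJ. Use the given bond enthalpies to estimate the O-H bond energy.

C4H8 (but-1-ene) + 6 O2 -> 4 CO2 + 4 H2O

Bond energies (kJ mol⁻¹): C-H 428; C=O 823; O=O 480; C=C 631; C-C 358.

Let D be the O-H bond energy.
Σ(broken) = 2×358 + 8×428 + 1×631 + 6×480 = 7651
Σ(formed) = 8×823 + 8×D = 6584 + 8D
ΔH = Σ(broken) − Σ(formed) = (7651) − (6584 + 8D) = +1067 − 8D
Setting this equal to −2525 kJ gives 8D = 3592, so D = 449 kJ/mol.

D(O-H) ≈ 449 kJ/mol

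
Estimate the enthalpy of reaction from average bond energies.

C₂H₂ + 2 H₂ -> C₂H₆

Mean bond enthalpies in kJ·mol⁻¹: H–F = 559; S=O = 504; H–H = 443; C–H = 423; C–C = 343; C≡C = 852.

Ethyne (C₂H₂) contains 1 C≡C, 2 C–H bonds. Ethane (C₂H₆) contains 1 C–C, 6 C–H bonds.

ΔH ≈ −297 kJ

Bonds broken (reactants):
  C≡C: 1 × 852 = 852
  C–H: 2 × 423 = 846
  H–H: 2 × 443 = 886
  Σ(broken) = 2584 kJ
Bonds formed (products):
  C–C: 1 × 343 = 343
  C–H: 6 × 423 = 2538
  Σ(formed) = 2881 kJ
ΔH = Σ(broken) − Σ(formed) = 2584 − 2881 = −297 kJ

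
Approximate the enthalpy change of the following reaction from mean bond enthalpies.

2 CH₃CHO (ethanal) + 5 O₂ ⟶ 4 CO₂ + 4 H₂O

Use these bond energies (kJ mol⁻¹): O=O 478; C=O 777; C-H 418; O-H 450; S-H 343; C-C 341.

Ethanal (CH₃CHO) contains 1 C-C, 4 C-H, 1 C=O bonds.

Bonds broken (reactants):
  C-C: 2 × 341 = 682
  C-H: 8 × 418 = 3344
  C=O: 2 × 777 = 1554
  O=O: 5 × 478 = 2390
  Σ(broken) = 7970 kJ
Bonds formed (products):
  C=O: 8 × 777 = 6216
  O-H: 8 × 450 = 3600
  Σ(formed) = 9816 kJ
ΔH = Σ(broken) − Σ(formed) = 7970 − 9816 = −1846 kJ

ΔH ≈ −1846 kJ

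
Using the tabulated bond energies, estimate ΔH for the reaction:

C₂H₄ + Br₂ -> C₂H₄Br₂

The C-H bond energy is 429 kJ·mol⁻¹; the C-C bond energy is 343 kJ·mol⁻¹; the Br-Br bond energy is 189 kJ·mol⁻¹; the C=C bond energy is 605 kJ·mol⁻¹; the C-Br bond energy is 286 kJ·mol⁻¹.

ΔH ≈ −121 kJ

Bonds broken (reactants):
  Br-Br: 1 × 189 = 189
  C-H: 4 × 429 = 1716
  C=C: 1 × 605 = 605
  Σ(broken) = 2510 kJ
Bonds formed (products):
  C-Br: 2 × 286 = 572
  C-C: 1 × 343 = 343
  C-H: 4 × 429 = 1716
  Σ(formed) = 2631 kJ
ΔH = Σ(broken) − Σ(formed) = 2510 − 2631 = −121 kJ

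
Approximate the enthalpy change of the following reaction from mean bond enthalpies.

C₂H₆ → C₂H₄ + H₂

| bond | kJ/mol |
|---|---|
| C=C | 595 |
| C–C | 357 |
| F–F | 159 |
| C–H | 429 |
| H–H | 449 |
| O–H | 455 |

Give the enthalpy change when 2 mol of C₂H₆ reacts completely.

ΔH = +342 kJ

Bonds broken (reactants):
  C–C: 1 × 357 = 357
  C–H: 6 × 429 = 2574
  Σ(broken) = 2931 kJ
Bonds formed (products):
  C–H: 4 × 429 = 1716
  C=C: 1 × 595 = 595
  H–H: 1 × 449 = 449
  Σ(formed) = 2760 kJ
ΔH = Σ(broken) − Σ(formed) = 2931 − 2760 = +171 kJ
For 2× the reaction as written: 2 × (+171) = +342 kJ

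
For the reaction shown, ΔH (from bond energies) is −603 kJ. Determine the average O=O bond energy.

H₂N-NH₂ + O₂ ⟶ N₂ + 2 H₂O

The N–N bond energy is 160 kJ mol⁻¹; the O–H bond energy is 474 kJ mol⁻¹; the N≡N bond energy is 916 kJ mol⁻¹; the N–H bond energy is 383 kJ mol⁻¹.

Let D be the O=O bond energy.
Σ(broken) = 4×383 + 1×160 + 1×D = 1692 + D
Σ(formed) = 1×916 + 4×474 = 2812
ΔH = Σ(broken) − Σ(formed) = (1692 + D) − (2812) = −1120 + D
Setting this equal to −603 kJ gives D = 517 kJ/mol.

D(O=O) ≈ 517 kJ/mol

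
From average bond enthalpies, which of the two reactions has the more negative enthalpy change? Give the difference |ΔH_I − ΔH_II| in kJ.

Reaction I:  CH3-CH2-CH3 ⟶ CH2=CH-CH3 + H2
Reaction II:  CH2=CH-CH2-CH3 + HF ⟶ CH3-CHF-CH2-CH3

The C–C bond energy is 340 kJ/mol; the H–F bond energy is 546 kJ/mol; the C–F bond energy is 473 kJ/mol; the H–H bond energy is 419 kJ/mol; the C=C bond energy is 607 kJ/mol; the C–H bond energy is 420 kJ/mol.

Reaction I:
  Bonds broken (reactants):
    C–C: 2 × 340 = 680
    C–H: 8 × 420 = 3360
    Σ(broken) = 4040 kJ
  Bonds formed (products):
    C–C: 1 × 340 = 340
    C–H: 6 × 420 = 2520
    C=C: 1 × 607 = 607
    H–H: 1 × 419 = 419
    Σ(formed) = 3886 kJ
  ΔH_I = 4040 − 3886 = +154 kJ
Reaction II:
  Bonds broken (reactants):
    C–C: 2 × 340 = 680
    C–H: 8 × 420 = 3360
    C=C: 1 × 607 = 607
    H–F: 1 × 546 = 546
    Σ(broken) = 5193 kJ
  Bonds formed (products):
    C–C: 3 × 340 = 1020
    C–F: 1 × 473 = 473
    C–H: 9 × 420 = 3780
    Σ(formed) = 5273 kJ
  ΔH_II = 5193 − 5273 = −80 kJ
ΔH_I − ΔH_II = +234 kJ, so reaction II has the more negative ΔH; |ΔH_I − ΔH_II| = 234 kJ.

Reaction II, by 234 kJ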